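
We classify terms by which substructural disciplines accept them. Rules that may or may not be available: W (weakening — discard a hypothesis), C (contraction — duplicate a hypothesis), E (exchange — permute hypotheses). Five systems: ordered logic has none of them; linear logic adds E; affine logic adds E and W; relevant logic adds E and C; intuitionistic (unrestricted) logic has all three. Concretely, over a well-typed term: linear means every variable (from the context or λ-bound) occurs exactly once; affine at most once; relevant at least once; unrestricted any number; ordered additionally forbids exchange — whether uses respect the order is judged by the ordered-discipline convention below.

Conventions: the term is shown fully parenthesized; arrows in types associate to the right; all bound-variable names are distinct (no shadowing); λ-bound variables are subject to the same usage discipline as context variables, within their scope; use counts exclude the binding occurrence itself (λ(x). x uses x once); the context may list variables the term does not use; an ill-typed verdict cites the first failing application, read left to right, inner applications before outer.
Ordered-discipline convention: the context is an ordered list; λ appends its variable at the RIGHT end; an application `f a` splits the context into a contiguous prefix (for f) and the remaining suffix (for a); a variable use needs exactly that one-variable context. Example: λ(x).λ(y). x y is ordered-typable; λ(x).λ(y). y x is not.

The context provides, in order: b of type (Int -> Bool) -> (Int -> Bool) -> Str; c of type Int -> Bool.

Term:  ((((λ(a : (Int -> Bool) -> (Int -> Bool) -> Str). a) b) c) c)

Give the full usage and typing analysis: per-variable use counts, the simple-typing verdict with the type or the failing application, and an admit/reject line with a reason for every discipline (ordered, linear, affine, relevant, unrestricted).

counts: b=1; c=2; a [bound]=1
left-to-right use order: a, b, c, c
typing: well-typed — term : Str
ordered ✗ (repeated use of c ×2)
linear ✗ (repeated use of c ×2)
affine ✗ (repeated use of c ×2)
relevant ✓ (every one of b, c, a appears)
unrestricted ✓ (well-typed at Str; no restrictions here)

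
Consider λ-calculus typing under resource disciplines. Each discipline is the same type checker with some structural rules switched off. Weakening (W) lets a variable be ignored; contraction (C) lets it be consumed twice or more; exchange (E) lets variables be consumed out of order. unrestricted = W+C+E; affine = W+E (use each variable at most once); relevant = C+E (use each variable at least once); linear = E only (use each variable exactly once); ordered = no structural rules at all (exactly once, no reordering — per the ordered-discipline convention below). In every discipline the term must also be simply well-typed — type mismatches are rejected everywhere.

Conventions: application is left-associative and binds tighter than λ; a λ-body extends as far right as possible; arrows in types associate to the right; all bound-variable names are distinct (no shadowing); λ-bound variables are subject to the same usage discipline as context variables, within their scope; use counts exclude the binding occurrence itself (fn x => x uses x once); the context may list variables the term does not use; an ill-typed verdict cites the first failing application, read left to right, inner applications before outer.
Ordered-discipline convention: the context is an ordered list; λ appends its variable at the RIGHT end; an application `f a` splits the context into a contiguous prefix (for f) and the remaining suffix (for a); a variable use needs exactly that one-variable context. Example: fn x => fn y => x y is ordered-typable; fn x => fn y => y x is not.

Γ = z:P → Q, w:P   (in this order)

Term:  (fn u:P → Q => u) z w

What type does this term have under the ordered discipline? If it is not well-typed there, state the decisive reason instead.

term : Q
variable uses: z: 1, w: 1, u (bound): 1
order of uses: u, z, w
typing: well-typed at Q
all disciplines: ordered ✓; linear ✓; affine ✓; relevant ✓; unrestricted ✓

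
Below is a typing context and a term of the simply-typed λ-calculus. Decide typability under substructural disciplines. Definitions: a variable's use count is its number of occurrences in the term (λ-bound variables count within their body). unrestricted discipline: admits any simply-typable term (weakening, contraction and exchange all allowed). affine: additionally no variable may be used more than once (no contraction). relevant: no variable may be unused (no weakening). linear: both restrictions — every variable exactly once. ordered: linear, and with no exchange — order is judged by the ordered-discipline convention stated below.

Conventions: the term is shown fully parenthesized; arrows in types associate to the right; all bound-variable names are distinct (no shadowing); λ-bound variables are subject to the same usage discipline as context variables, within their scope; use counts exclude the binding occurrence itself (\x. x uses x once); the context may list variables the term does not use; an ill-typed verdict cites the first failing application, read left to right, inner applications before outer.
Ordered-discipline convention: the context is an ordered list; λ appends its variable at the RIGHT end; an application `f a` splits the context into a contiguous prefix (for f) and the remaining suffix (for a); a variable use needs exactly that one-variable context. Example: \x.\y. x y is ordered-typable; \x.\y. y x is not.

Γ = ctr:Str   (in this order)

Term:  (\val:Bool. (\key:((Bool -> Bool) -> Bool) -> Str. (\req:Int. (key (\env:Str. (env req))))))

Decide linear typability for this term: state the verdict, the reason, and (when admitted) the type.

no — the type mismatch rejects it
counts: ctr ×0, val [bound] ×0, key [bound] ×1, req [bound] ×1, env [bound] ×1
use order (left to right): key, env, req
typing: ill-typed: applying a non-function (Str)
summary: ordered ✗; linear ✗; affine ✗; relevant ✗; unrestricted ✗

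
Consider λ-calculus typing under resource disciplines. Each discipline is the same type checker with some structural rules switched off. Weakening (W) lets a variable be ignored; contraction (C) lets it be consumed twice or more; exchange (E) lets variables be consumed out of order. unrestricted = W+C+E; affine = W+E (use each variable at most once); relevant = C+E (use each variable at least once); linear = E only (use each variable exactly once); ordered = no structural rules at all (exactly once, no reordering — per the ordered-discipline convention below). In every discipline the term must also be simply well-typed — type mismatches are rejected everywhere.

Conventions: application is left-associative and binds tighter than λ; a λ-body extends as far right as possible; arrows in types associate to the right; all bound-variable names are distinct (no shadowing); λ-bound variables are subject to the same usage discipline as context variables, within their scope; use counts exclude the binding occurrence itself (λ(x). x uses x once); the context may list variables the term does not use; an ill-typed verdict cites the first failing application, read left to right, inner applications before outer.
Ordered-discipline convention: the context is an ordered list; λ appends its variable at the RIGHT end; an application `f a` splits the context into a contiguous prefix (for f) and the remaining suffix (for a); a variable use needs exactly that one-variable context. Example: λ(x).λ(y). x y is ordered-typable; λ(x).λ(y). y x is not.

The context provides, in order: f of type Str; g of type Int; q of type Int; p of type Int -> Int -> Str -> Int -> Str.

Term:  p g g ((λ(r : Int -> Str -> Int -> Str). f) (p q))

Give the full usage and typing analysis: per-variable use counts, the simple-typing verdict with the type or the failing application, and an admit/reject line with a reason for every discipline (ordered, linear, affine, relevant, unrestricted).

variable uses: f: 1; g: 2; q: 1; p: 2; r (bound): 0
use order (left to right): p, g, g, f, p, q
typing: ✓ — Int -> Str
ordered: ✗, g ×2, p ×2 used more than once (contraction); unused: r — weakening required
linear: ✗, g ×2, p ×2 used more than once (contraction); unused: r — weakening required
affine: ✗, g ×2, p ×2 used more than once (contraction)
relevant: ✗, unused: r — weakening required
unrestricted: ✓, type-checks (Int -> Str) and nothing is barred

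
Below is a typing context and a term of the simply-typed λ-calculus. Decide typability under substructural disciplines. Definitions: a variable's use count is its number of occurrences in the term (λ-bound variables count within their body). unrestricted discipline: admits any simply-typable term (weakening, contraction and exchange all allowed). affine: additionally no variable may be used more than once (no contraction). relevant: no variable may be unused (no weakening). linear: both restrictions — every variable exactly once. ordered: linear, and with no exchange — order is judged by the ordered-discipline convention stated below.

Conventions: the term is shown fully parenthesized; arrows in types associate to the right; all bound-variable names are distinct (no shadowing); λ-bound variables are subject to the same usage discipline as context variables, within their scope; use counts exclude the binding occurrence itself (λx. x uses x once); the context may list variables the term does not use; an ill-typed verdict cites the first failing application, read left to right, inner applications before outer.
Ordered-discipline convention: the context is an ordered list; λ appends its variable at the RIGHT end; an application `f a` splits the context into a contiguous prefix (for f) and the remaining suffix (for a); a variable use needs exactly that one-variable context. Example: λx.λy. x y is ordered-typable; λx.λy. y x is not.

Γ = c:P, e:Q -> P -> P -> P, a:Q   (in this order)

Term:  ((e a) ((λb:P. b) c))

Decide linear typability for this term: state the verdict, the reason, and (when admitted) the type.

yes — each of c, e, a, b used exactly once; term : P -> P
variable uses: c=1, e=1, a=1, b [bound]=1
left-to-right use order: e, a, b, c
typing: well-typed at P -> P
across the five disciplines: ordered ✗; linear ✓; affine ✓; relevant ✓; unrestricted ✓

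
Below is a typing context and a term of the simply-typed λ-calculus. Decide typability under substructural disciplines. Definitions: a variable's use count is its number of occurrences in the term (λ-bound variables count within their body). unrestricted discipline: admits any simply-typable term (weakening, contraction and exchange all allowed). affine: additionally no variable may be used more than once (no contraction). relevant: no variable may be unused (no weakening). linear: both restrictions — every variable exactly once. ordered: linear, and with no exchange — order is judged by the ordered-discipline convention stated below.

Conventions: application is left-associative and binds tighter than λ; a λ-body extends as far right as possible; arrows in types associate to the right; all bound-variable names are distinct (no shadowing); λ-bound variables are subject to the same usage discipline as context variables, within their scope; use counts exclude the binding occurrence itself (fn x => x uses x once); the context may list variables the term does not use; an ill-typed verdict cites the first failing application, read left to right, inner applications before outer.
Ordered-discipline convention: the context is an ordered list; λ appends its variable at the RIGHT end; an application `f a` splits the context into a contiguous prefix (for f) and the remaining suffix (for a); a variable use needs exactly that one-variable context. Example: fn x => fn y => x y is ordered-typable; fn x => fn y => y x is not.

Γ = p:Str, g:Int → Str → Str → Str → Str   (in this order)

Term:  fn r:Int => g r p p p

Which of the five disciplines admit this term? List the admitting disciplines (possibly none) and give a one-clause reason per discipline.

admitted by: relevant, unrestricted
use counts: p: 3×, g: 1×, r (bound): 1×
order of uses: g, r, p, p, p
typing: well-typed — term : Int → Str
ordered ✗ (repeated use of p ×3)
linear ✗ (repeated use of p ×3)
affine ✗ (repeated use of p ×3)
relevant ✓ (at least one use each (p, g, r))
unrestricted ✓ (type-checks (Int → Str) and nothing is barred)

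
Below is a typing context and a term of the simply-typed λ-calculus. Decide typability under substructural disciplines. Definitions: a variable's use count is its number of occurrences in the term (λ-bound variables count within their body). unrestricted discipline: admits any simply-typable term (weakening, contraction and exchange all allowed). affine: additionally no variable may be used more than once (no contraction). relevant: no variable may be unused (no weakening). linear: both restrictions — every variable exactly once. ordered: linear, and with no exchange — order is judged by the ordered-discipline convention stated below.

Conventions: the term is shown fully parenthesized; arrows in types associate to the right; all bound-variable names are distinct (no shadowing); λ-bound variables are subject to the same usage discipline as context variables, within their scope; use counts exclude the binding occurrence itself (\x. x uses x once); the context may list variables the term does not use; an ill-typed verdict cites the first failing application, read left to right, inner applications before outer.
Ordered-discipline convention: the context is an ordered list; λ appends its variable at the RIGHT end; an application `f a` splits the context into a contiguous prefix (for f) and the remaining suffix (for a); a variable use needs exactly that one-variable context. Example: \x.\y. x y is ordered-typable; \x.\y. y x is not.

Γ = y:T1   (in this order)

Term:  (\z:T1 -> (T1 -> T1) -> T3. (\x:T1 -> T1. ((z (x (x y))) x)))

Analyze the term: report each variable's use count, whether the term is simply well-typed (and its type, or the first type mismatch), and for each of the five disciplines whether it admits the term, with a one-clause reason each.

counts: y=1; z (bound)=1; x (bound)=3
left-to-right use order: z, x, x, y, x
typing: ✓ — (T1 -> (T1 -> T1) -> T3) -> (T1 -> T1) -> T3
ordered: ✗ — needs contraction — x ×3
linear: ✗ — needs contraction — x ×3
affine: ✗ — needs contraction — x ×3
relevant: ✓ — every one of y, z, x appears
unrestricted: ✓ — well-typed at (T1 -> (T1 -> T1) -> T3) -> (T1 -> T1) -> T3; no restrictions here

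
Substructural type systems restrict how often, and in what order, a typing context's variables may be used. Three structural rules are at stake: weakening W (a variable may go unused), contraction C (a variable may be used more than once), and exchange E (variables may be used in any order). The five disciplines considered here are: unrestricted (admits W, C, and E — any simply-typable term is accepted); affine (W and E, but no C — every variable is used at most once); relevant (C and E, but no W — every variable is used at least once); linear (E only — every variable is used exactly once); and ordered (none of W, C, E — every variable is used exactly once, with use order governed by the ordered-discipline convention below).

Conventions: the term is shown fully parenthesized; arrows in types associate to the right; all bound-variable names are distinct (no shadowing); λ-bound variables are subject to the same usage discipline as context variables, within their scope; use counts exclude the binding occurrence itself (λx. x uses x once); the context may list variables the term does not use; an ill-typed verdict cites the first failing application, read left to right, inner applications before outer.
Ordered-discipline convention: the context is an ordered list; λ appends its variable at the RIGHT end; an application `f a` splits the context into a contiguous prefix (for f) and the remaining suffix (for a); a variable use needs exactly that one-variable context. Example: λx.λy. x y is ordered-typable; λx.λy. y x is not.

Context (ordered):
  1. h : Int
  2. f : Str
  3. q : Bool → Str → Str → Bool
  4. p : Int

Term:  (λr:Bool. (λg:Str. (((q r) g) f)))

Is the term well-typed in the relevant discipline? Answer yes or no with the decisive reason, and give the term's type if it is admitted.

no — unused: h, p — weakening required
usage: h: 0×; f: 1×; q: 1×; p: 0×; r (bound): 1×; g (bound): 1×
left-to-right use order: q, r, g, f
typing: well-typed — term : Bool → Str → Bool
all disciplines: ordered ✗ · linear ✗ · affine ✓ · relevant ✗ · unrestricted ✓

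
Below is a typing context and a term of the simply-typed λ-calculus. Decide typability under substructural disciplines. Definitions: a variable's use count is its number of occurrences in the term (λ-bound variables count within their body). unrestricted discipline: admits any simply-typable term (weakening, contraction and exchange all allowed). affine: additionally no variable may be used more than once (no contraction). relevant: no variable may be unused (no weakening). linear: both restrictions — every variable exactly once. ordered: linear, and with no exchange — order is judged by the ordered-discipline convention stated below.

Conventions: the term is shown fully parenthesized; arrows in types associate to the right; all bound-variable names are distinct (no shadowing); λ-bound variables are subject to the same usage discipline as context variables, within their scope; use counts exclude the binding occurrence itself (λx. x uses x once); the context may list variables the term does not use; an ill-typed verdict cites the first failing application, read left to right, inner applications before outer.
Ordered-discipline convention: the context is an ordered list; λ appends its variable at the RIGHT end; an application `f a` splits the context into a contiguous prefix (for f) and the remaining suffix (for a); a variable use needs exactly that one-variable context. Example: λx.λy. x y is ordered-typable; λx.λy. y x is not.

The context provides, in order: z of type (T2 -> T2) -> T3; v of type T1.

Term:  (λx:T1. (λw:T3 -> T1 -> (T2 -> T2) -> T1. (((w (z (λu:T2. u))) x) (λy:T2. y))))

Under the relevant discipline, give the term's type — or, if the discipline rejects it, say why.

not well-typed under relevant — v never used (weakening)
counts: z: 1×; v: 0×; x (bound): 1×; w (bound): 1×; u (bound): 1×; y (bound): 1×
left-to-right use order: w, z, u, x, y
typing: ✓ — T1 -> (T3 -> T1 -> (T2 -> T2) -> T1) -> T1
per-discipline verdicts: ordered ✗; linear ✗; affine ✓; relevant ✗; unrestricted ✓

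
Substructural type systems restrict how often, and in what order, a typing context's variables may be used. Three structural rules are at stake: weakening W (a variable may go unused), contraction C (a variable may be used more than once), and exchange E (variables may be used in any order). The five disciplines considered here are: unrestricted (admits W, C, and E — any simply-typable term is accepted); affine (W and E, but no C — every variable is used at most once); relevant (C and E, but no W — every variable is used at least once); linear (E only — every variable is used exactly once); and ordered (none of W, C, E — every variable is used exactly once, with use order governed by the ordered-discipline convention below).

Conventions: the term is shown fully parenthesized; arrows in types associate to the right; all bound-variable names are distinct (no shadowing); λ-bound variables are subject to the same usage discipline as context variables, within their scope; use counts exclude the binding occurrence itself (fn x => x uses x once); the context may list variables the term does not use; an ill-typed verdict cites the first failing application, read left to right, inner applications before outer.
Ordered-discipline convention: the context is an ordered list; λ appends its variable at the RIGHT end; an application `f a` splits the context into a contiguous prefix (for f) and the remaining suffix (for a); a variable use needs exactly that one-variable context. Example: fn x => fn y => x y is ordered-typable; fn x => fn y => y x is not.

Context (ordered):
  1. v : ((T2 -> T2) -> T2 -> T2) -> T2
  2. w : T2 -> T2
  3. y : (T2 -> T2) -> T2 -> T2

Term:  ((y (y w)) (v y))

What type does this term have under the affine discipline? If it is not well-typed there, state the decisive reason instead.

not well-typed under affine — repeated use of y ×3
usage: v=1; w=1; y=3
left-to-right use order: y, y, w, v, y
typing: well-typed at T2
all disciplines: ordered ✗, linear ✗, affine ✗, relevant ✓, unrestricted ✓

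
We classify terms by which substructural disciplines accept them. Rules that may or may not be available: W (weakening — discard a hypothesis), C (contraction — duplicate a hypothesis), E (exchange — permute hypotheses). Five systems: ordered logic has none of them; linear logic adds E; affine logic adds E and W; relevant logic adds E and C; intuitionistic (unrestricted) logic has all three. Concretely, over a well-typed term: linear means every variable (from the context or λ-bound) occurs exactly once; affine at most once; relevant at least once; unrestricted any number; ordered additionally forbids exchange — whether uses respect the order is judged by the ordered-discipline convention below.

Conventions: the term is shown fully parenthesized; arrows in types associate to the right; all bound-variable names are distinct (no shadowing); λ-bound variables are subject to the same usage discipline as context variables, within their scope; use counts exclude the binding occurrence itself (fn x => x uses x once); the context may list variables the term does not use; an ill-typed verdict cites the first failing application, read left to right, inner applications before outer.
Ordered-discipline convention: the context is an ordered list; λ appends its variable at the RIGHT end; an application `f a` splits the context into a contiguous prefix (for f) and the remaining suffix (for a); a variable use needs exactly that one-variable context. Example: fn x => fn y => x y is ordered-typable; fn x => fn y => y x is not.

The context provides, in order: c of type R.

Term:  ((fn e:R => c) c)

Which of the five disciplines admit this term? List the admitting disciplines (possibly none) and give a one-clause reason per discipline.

admitting disciplines: unrestricted
use counts: c ×2, e [bound] ×0
order of uses: c, c
typing: the term checks, with type R
ordered ✗ (needs contraction — c ×2; needs weakening: e unused)
linear ✗ (needs contraction — c ×2; needs weakening: e unused)
affine ✗ (needs contraction — c ×2)
relevant ✗ (needs weakening: e unused)
unrestricted ✓ (typability at R is all that's needed)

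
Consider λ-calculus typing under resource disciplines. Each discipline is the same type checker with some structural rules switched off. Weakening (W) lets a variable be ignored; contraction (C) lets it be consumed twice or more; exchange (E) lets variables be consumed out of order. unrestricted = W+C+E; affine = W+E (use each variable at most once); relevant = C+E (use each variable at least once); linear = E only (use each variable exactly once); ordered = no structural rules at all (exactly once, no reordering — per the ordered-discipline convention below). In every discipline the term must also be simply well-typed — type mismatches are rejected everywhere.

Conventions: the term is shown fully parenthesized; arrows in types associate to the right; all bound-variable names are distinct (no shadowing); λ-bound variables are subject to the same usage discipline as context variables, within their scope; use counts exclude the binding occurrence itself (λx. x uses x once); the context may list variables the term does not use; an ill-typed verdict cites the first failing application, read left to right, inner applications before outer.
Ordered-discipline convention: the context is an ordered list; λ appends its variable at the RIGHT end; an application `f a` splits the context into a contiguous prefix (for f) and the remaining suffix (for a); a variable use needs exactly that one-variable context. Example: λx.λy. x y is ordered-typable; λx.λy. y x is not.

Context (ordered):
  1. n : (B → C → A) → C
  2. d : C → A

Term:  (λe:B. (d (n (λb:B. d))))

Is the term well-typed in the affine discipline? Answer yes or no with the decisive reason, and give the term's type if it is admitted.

no — repeated use of d ×2
usage: n ×1, d ×2, e (λ-bound) ×0, b (λ-bound) ×0
uses in reading order: d, n, d
typing: well-typed at B → A
across the five disciplines: ordered ✗ · linear ✗ · affine ✗ · relevant ✗ · unrestricted ✓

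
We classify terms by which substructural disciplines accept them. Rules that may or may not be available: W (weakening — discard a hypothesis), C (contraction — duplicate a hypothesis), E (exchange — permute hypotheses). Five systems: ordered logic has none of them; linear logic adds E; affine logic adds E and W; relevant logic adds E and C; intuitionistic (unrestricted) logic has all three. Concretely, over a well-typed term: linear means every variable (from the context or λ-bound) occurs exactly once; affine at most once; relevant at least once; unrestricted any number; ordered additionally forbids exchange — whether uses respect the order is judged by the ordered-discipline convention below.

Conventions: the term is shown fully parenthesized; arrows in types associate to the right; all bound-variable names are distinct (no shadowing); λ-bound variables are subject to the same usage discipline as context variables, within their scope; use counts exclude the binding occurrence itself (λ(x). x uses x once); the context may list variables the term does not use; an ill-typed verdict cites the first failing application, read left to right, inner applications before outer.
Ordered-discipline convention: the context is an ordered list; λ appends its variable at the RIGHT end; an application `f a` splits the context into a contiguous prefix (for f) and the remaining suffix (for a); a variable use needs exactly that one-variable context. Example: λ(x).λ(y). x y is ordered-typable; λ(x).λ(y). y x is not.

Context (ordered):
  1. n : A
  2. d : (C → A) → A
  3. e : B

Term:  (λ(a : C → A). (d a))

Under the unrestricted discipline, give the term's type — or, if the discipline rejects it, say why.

term : (C → A) → A
counts: n ×0; d ×1; e ×0; a (bound) ×1
order of uses: d, a
typing: the term checks, with type (C → A) → A
per-discipline verdicts: ordered ✗, linear ✗, affine ✓, relevant ✗, unrestricted ✓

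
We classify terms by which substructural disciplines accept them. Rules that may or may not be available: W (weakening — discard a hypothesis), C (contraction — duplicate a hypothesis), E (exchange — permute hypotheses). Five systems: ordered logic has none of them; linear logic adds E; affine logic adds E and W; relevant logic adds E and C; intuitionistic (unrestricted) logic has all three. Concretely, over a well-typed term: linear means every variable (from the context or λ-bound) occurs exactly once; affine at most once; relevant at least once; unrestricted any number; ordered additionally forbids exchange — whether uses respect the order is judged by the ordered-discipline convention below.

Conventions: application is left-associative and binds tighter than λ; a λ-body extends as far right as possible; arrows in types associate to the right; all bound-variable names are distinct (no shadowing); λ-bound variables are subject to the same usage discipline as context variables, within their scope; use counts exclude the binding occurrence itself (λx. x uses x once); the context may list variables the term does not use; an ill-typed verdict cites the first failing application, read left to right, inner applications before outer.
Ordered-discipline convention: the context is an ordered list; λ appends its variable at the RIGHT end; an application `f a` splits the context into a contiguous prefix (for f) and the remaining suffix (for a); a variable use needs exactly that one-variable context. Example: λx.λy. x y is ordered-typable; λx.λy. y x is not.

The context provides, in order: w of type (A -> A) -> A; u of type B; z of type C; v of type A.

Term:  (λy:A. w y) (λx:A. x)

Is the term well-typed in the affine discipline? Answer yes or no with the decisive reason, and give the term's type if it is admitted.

no — not simply typable
counts: w=1, u=0, z=0, v=0, y (bound)=1, x (bound)=1
order of uses: w, y, x
typing: ill-typed: an application expects A -> A but receives A
all disciplines: ordered ✗ · linear ✗ · affine ✗ · relevant ✗ · unrestricted ✗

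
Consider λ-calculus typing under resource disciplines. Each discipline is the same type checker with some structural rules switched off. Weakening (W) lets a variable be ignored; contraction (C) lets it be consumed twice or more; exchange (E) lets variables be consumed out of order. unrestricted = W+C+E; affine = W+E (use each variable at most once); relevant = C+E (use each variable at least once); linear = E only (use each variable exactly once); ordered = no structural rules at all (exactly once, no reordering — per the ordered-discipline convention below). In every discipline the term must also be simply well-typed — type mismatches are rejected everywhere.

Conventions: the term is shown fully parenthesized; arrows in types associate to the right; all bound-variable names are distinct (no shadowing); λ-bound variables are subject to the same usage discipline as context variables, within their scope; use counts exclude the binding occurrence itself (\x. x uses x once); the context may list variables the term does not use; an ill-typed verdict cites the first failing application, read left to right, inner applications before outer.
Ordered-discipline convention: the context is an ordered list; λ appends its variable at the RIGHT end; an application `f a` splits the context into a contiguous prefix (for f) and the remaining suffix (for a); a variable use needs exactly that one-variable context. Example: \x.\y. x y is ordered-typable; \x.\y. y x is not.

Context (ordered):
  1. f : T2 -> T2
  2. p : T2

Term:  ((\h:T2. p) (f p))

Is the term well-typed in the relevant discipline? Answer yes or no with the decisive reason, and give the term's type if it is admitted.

no — unused: h — weakening required
variable uses: f: 1; p: 2; h (bound): 0
left-to-right use order: p, f, p
typing: the term checks, with type T2
across the five disciplines: ordered ✗ | linear ✗ | affine ✗ | relevant ✗ | unrestricted ✓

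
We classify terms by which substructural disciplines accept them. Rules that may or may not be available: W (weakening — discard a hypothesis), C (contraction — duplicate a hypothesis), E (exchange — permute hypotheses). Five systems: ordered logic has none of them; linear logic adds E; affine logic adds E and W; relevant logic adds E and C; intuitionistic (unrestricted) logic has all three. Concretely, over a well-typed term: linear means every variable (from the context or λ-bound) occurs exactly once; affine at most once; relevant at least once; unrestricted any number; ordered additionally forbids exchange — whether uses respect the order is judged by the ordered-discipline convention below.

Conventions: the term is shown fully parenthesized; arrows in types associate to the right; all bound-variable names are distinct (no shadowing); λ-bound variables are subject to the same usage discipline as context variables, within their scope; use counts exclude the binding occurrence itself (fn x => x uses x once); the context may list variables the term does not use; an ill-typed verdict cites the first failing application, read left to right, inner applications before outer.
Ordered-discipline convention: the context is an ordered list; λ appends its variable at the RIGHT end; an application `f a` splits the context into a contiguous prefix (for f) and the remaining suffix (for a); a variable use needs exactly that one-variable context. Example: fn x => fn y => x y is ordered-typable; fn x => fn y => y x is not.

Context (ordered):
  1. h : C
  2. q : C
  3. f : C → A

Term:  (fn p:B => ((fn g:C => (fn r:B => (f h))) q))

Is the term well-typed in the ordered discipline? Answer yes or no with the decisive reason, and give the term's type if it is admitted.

no — p, g, r never used (weakening)
usage: h ×1; q ×1; f ×1; p [bound] ×0; g [bound] ×0; r [bound] ×0
use order (left to right): f, h, q
typing: well-typed at B → B → A
all disciplines: ordered ✗ | linear ✗ | affine ✓ | relevant ✗ | unrestricted ✓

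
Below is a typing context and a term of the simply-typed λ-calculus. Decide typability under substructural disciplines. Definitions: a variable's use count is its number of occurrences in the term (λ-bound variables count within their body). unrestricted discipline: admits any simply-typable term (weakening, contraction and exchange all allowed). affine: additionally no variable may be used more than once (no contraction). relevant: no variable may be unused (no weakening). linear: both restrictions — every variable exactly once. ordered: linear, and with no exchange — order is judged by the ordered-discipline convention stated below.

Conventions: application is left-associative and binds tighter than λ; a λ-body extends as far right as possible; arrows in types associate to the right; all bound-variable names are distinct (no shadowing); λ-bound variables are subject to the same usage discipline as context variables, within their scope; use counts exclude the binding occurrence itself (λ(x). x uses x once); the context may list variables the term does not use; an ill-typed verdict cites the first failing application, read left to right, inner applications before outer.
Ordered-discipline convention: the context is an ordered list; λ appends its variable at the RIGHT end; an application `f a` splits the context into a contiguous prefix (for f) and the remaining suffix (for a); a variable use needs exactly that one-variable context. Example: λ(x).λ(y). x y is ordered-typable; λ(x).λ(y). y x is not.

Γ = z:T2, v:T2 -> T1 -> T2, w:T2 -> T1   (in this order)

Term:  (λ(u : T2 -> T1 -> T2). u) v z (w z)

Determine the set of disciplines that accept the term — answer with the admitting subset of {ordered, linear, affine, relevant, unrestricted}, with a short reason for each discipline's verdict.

admitted by: relevant, unrestricted
counts: z=2, v=1, w=1, u (bound)=1
use order (left to right): u, v, z, w, z
typing: the term checks, with type T2
ordered ✗ (needs contraction — z ×2)
linear ✗ (needs contraction — z ×2)
affine ✗ (needs contraction — z ×2)
relevant ✓ (every one of z, v, w, u appears)
unrestricted ✓ (type-checks (T2) and nothing is barred)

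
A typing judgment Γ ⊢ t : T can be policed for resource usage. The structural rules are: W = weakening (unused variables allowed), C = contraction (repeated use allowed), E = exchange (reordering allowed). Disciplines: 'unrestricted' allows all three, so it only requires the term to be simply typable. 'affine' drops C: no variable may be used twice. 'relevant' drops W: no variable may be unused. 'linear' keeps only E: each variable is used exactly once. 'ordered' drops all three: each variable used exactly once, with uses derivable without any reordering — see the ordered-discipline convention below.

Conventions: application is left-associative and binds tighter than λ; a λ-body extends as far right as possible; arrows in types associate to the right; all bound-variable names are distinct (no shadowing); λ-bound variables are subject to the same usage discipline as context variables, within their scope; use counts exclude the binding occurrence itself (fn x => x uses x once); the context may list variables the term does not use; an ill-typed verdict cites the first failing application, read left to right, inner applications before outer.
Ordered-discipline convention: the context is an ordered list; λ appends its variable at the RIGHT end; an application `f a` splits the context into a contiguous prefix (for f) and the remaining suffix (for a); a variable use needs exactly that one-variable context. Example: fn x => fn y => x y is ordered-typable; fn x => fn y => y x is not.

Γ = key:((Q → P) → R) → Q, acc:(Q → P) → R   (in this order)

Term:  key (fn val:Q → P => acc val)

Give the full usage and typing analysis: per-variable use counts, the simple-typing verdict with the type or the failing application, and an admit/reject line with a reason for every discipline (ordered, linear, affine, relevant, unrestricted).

variable uses: key=1; acc=1; val [bound]=1
left-to-right use order: key, acc, val
typing: well-typed — term : Q
ordered: ✓ — single-use (key, acc, val), ordered derivation ok
linear: ✓ — exactly-once usage across key, acc, val
affine: ✓ — no duplicate uses among key, acc, val
relevant: ✓ — none of key, acc, val goes unused
unrestricted: ✓ — typability at Q is all that's needed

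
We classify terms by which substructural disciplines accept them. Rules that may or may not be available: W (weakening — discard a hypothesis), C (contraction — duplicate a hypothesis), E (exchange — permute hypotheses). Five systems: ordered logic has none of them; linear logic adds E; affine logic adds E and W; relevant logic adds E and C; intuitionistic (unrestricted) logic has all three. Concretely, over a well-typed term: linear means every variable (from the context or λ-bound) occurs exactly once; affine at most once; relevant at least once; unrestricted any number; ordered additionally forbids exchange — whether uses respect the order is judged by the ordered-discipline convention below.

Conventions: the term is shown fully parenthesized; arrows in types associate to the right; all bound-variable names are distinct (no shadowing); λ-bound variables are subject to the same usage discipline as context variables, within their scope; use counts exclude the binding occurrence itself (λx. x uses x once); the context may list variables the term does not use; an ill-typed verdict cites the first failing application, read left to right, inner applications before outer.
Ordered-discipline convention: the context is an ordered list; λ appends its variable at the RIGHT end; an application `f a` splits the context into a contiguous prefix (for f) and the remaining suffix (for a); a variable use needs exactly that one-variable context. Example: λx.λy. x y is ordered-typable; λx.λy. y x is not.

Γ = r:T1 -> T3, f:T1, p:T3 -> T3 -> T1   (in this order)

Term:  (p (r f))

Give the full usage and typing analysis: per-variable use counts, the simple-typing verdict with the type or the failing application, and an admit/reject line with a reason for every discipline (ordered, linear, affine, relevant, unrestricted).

variable uses: r: 1, f: 1, p: 1
order of uses: p, r, f
typing: the term checks, with type T3 -> T1
ordered: ✗ — use order p, r, f needs exchange
linear: ✓ — exactly-once usage across r, f, p
affine: ✓ — at most one use each (r, f, p)
relevant: ✓ — at least one use each (r, f, p)
unrestricted: ✓ — typability at T3 -> T1 is all that's needed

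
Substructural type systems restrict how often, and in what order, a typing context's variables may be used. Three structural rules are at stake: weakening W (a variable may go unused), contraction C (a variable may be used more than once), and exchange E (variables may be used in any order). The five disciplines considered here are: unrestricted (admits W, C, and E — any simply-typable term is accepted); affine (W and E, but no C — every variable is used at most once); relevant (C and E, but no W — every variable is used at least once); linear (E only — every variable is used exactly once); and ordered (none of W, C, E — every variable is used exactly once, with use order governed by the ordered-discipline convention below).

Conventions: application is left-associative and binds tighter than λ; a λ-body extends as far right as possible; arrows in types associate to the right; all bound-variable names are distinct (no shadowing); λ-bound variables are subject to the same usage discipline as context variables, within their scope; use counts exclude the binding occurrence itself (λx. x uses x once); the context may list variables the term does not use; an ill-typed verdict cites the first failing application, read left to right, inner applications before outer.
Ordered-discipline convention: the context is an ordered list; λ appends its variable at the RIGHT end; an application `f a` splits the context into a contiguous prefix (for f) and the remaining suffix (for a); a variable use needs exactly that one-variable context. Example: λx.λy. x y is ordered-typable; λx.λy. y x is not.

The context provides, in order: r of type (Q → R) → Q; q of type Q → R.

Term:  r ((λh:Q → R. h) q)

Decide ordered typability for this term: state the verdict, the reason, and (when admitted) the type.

yes — one use each (r, q, h); ordered split holds; term : Q
variable uses: r ×1, q ×1, h (λ-bound) ×1
use order (left to right): r, h, q
typing: well-typed — term : Q
summary: ordered ✓ · linear ✓ · affine ✓ · relevant ✓ · unrestricted ✓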